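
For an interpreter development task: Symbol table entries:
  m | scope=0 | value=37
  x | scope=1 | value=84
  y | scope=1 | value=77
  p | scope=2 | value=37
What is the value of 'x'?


Searching symbol table for 'x':
  m | scope=0 | value=37
  x | scope=1 | value=84 <- MATCH
  y | scope=1 | value=77
  p | scope=2 | value=37
Found 'x' at scope 1 with value 84

84


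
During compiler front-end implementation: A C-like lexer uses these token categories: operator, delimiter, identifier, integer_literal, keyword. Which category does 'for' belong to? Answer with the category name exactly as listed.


Token: 'for'
Checking categories:
  identifier: no
  integer_literal: no
  operator: no
  keyword: YES
  delimiter: no
Category: keyword

keyword


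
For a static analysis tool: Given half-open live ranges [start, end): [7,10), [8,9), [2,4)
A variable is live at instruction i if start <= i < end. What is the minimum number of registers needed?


Live ranges:
  Var0: [7, 10)
  Var1: [8, 9)
  Var2: [2, 4)
Sweep-line events (position, delta, active):
  pos=2 start -> active=1
  pos=4 end -> active=0
  pos=7 start -> active=1
  pos=8 start -> active=2
  pos=9 end -> active=1
  pos=10 end -> active=0
Maximum simultaneous active: 2
Minimum registers needed: 2

2


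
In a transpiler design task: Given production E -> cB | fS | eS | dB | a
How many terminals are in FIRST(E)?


Production: E -> cB | fS | eS | dB | a
Examining each alternative for leading terminals:
  E -> cB : first terminal = 'c'
  E -> fS : first terminal = 'f'
  E -> eS : first terminal = 'e'
  E -> dB : first terminal = 'd'
  E -> a : first terminal = 'a'
FIRST(E) = {a, c, d, e, f}
Count: 5

5


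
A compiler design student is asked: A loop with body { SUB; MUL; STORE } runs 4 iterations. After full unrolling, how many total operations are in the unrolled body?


Loop body operations: SUB, MUL, STORE (3 ops per iteration)
Unrolling 4 iterations:
  Iteration 1: SUB, MUL, STORE (3 ops)
  Iteration 2: SUB, MUL, STORE (3 ops)
  Iteration 3: SUB, MUL, STORE (3 ops)
  Iteration 4: SUB, MUL, STORE (3 ops)
Total: 4 iterations * 3 ops/iter = 12 operations

12


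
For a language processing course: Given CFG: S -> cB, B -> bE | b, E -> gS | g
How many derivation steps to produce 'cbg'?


Grammar: S -> cB, B -> bE | b, E -> gS | g
Deriving 'cbg':
Step 1: S -> cB => cB
Step 2: B -> bE => cbE
Step 3: E -> g => cbg
Total derivation steps: 3

3


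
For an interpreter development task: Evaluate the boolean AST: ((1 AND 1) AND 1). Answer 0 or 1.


Step 1: Evaluate inner node
  1 AND 1 = 1
Step 2: Evaluate root node
  1 AND 1 = 1

1


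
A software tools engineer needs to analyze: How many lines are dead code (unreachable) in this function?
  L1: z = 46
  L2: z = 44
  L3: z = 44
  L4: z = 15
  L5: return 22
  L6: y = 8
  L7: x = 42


Analyzing control flow:
  L1: reachable (before return)
  L2: reachable (before return)
  L3: reachable (before return)
  L4: reachable (before return)
  L5: reachable (return statement)
  L6: DEAD (after return at L5)
  L7: DEAD (after return at L5)
Return at L5, total lines = 7
Dead lines: L6 through L7
Count: 2

2


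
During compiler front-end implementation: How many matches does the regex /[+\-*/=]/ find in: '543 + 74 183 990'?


Pattern: /[+\-*/=]/ (operators)
Input: '543 + 74 183 990'
Scanning for matches:
  Match 1: '+'
Total matches: 1

1


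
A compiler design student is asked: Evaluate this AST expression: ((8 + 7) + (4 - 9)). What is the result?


Expression: ((8 + 7) + (4 - 9))
Evaluating step by step:
  8 + 7 = 15
  4 - 9 = -5
  15 + -5 = 10
Result: 10

10


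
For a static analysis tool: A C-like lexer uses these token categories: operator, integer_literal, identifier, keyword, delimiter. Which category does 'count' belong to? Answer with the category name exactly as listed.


Token: 'count'
Checking categories:
  identifier: YES
  integer_literal: no
  operator: no
  keyword: no
  delimiter: no
Category: identifier

identifier


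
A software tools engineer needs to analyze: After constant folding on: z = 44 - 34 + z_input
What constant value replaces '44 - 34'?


Identifying constant sub-expression:
  Original: z = 44 - 34 + z_input
  44 and 34 are both compile-time constants
  Evaluating: 44 - 34 = 10
  After folding: z = 10 + z_input

10


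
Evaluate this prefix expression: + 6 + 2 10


Parsing prefix expression: + 6 + 2 10
Step 1: Innermost operation '+ 2 10'
  2 + 10 = 12
Step 2: Outer operation '+ 6 [12]'
  6 + 12 = 18

18


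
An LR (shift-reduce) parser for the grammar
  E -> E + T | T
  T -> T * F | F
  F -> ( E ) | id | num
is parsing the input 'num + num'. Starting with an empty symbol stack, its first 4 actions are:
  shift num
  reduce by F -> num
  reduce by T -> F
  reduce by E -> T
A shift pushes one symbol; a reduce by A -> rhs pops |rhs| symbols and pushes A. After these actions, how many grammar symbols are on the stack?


Tracking the symbol stack through each action:
  Action 1: shift 'num' : push -> stack = [num] (size 1)
  Action 2: reduce by F -> num : pop 1, push F -> stack = [F] (size 1)
  Action 3: reduce by T -> F : pop 1, push T -> stack = [T] (size 1)
  Action 4: reduce by E -> T : pop 1, push E -> stack = [E] (size 1)
Final stack size: 1

1


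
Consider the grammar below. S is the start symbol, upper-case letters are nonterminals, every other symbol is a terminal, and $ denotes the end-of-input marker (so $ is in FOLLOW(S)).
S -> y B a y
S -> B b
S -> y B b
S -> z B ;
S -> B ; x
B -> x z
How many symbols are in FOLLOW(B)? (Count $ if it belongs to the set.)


S is the start symbol and does not occur in any rule body, so FOLLOW(S) = {$}.
Examining every occurrence of B in a rule body:
  S -> y B a y : B is followed by terminal 'a' -> add 'a'
  S -> B b : B is followed by terminal 'b' -> add 'b'
  S -> y B b : B is followed by terminal 'b' -> add 'b' (already in the set)
  S -> z B ; : B is followed by terminal ';' -> add ';'
  S -> B ; x : B is followed by terminal ';' -> add ';' (already in the set)
  B -> x z : B does not occur in the body -> contributes nothing
FOLLOW(B) = {;, a, b}
Count: 3

3


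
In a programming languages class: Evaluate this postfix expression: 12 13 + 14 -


Processing tokens left to right:
Push 12, Push 13
Pop 12 and 13, compute 12 + 13 = 25, push 25
Push 14
Pop 25 and 14, compute 25 - 14 = 11, push 11
Stack result: 11

11


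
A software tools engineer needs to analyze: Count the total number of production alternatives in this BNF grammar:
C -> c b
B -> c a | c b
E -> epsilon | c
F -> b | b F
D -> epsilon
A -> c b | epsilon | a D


Counting alternatives per rule:
  C: 1 alternative(s)
  B: 2 alternative(s)
  E: 2 alternative(s)
  F: 2 alternative(s)
  D: 1 alternative(s)
  A: 3 alternative(s)
Sum: 1 + 2 + 2 + 2 + 1 + 3 = 11

11


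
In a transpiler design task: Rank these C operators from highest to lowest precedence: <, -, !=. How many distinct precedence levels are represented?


Looking up precedence for each operator:
  < -> precedence 4
  - -> precedence 5
  != -> precedence 3
Sorted highest to lowest: -, <, !=
Distinct precedence values: [5, 4, 3]
Number of distinct levels: 3

3


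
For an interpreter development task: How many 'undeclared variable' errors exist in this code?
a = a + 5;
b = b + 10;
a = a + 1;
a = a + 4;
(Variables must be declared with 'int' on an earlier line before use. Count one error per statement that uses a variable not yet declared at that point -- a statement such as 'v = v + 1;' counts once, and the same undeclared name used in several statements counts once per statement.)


Scanning code line by line:
  Line 1: use 'a' -> ERROR (undeclared)
  Line 2: use 'b' -> ERROR (undeclared)
  Line 3: use 'a' -> ERROR (undeclared)
  Line 4: use 'a' -> ERROR (undeclared)
Total undeclared variable errors: 4

4


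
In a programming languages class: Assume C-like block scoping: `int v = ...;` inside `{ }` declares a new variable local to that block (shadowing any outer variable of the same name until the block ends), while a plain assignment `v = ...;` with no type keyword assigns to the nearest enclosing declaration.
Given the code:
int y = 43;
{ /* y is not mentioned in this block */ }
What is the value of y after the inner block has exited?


Analyzing scoping rules:
Outer scope: declares y = 43
Inner block: y is neither redeclared nor assigned -> unchanged
After the block -> 43
Result: 43

43


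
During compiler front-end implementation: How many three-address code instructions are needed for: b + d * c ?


Expression: b + d * c
Generating three-address code (respecting * over +/- precedence):
  Instruction 1: t1 = d * c
  Instruction 2: t2 = b + t1
Total instructions: 2

2


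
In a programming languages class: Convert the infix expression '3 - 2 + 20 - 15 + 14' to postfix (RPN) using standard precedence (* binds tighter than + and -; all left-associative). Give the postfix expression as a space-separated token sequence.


Applying the shunting-yard algorithm:
  Operand 3 -> output
  Push '-' onto operator stack -> op-stack: [-]
  Operand 2 -> output
  See '+' (prec 1); top '-' (prec 1) >= it -> pop '-' to output
  Push '+' onto operator stack -> op-stack: [+]
  Operand 20 -> output
  See '-' (prec 1); top '+' (prec 1) >= it -> pop '+' to output
  Push '-' onto operator stack -> op-stack: [-]
  Operand 15 -> output
  See '+' (prec 1); top '-' (prec 1) >= it -> pop '-' to output
  Push '+' onto operator stack -> op-stack: [+]
  Operand 14 -> output
  End of input: pop '+' to output
Postfix result: 3 2 - 20 + 15 - 14 +

3 2 - 20 + 15 - 14 +


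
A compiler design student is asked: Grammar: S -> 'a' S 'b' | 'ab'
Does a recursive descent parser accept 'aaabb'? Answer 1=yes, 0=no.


Grammar accepts strings of the form a^n b^n (n >= 1)
Word: 'aaabb'
Counting: 3 a's and 2 b's
Check: 3 == 2? No
Mismatch: a-count != b-count
Rejected

0


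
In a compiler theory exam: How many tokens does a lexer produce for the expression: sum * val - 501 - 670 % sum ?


Scanning 'sum * val - 501 - 670 % sum'
Token 1: 'sum' -> identifier
Token 2: '*' -> operator
Token 3: 'val' -> identifier
Token 4: '-' -> operator
Token 5: '501' -> integer_literal
Token 6: '-' -> operator
Token 7: '670' -> integer_literal
Token 8: '%' -> operator
Token 9: 'sum' -> identifier
Total tokens: 9

9


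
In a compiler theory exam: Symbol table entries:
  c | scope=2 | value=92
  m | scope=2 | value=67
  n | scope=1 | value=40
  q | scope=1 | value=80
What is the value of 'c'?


Searching symbol table for 'c':
  c | scope=2 | value=92 <- MATCH
  m | scope=2 | value=67
  n | scope=1 | value=40
  q | scope=1 | value=80
Found 'c' at scope 2 with value 92

92


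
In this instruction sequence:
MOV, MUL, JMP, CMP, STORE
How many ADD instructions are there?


Scanning instruction sequence for ADD:
  Position 1: MOV
  Position 2: MUL
  Position 3: JMP
  Position 4: CMP
  Position 5: STORE
Matches at positions: []
Total ADD count: 0

0


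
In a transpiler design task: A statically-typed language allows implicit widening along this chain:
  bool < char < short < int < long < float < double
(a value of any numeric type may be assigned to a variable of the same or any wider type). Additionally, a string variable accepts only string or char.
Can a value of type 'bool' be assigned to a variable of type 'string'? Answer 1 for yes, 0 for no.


Target variable type: string
Source value type: bool
Rule: string accepts only {string, char}
  source 'bool' in {string, char}? No
Result: 0

0


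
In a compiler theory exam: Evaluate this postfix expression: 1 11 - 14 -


Processing tokens left to right:
Push 1, Push 11
Pop 1 and 11, compute 1 - 11 = -10, push -10
Push 14
Pop -10 and 14, compute -10 - 14 = -24, push -24
Stack result: -24

-24


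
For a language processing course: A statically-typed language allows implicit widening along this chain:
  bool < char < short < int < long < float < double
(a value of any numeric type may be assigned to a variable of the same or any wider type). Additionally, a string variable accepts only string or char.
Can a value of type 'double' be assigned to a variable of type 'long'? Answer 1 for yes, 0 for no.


Target variable type: long
Source value type: double
Numeric ranks: double=6, long=4
Widening allowed iff rank(source) <= rank(target): 6 <= 4? No
Result: 0

0


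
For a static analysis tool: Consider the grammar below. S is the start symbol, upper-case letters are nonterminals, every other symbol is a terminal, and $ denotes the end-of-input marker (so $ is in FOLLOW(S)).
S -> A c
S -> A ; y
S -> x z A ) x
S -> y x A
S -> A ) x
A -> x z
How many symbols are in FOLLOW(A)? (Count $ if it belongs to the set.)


S is the start symbol and does not occur in any rule body, so FOLLOW(S) = {$}.
Examining every occurrence of A in a rule body:
  S -> A c : A is followed by terminal 'c' -> add 'c'
  S -> A ; y : A is followed by terminal ';' -> add ';'
  S -> x z A ) x : A is followed by terminal ')' -> add ')'
  S -> y x A : A is at the right end -> add FOLLOW(S) = {$}
  S -> A ) x : A is followed by terminal ')' -> add ')' (already in the set)
  A -> x z : A does not occur in the body -> contributes nothing
FOLLOW(A) = {), ;, c, $}
Count: 4

4


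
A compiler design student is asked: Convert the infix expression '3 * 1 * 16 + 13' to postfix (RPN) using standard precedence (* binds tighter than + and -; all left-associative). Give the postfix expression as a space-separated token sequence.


Applying the shunting-yard algorithm:
  Operand 3 -> output
  Push '*' onto operator stack -> op-stack: [*]
  Operand 1 -> output
  See '*' (prec 2); top '*' (prec 2) >= it -> pop '*' to output
  Push '*' onto operator stack -> op-stack: [*]
  Operand 16 -> output
  See '+' (prec 1); top '*' (prec 2) >= it -> pop '*' to output
  Push '+' onto operator stack -> op-stack: [+]
  Operand 13 -> output
  End of input: pop '+' to output
Postfix result: 3 1 * 16 * 13 +

3 1 * 16 * 13 +


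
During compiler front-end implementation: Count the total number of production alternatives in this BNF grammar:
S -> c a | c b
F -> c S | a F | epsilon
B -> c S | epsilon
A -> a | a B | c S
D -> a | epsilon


Counting alternatives per rule:
  S: 2 alternative(s)
  F: 3 alternative(s)
  B: 2 alternative(s)
  A: 3 alternative(s)
  D: 2 alternative(s)
Sum: 2 + 3 + 2 + 3 + 2 = 12

12


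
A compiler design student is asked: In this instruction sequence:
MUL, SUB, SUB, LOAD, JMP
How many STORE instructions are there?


Scanning instruction sequence for STORE:
  Position 1: MUL
  Position 2: SUB
  Position 3: SUB
  Position 4: LOAD
  Position 5: JMP
Matches at positions: []
Total STORE count: 0

0


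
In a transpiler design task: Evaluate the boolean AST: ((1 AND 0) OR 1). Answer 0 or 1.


Step 1: Evaluate inner node
  1 AND 0 = 0
Step 2: Evaluate root node
  0 OR 1 = 1

1


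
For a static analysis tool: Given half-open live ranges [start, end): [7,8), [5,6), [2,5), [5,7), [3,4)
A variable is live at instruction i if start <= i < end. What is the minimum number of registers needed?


Live ranges:
  Var0: [7, 8)
  Var1: [5, 6)
  Var2: [2, 5)
  Var3: [5, 7)
  Var4: [3, 4)
Sweep-line events (position, delta, active):
  pos=2 start -> active=1
  pos=3 start -> active=2
  pos=4 end -> active=1
  pos=5 end -> active=0
  pos=5 start -> active=1
  pos=5 start -> active=2
  pos=6 end -> active=1
  pos=7 end -> active=0
  pos=7 start -> active=1
  pos=8 end -> active=0
Maximum simultaneous active: 2
Minimum registers needed: 2

2


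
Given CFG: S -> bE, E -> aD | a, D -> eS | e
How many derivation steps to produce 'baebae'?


Grammar: S -> bE, E -> aD | a, D -> eS | e
Deriving 'baebae':
Step 1: S -> bE => bE
Step 2: E -> aD => baD
Step 3: D -> eS => baeS
Step 4: S -> bE => baebE
Step 5: E -> aD => baebaD
Step 6: D -> e => baebae
Total derivation steps: 6

6


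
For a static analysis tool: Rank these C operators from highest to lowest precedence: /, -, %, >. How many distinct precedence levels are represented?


Looking up precedence for each operator:
  / -> precedence 6
  - -> precedence 5
  % -> precedence 6
  > -> precedence 4
Sorted highest to lowest: /, %, -, >
Distinct precedence values: [6, 5, 4]
Number of distinct levels: 3

3


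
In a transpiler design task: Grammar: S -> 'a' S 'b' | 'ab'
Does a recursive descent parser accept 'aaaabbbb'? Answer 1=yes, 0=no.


Grammar accepts strings of the form a^n b^n (n >= 1)
Word: 'aaaabbbb'
Counting: 4 a's and 4 b's
Check: 4 == 4? Yes
Derivation (S -> aSb applied 3 time(s), then S -> ab): S => aSb => aaSbb => aaaSbbb => aaaabbbb
Accepted

1


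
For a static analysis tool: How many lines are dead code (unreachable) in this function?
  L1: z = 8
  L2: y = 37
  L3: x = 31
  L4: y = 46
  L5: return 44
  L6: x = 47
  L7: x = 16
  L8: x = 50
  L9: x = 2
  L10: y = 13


Analyzing control flow:
  L1: reachable (before return)
  L2: reachable (before return)
  L3: reachable (before return)
  L4: reachable (before return)
  L5: reachable (return statement)
  L6: DEAD (after return at L5)
  L7: DEAD (after return at L5)
  L8: DEAD (after return at L5)
  L9: DEAD (after return at L5)
  L10: DEAD (after return at L5)
Return at L5, total lines = 10
Dead lines: L6 through L10
Count: 5

5


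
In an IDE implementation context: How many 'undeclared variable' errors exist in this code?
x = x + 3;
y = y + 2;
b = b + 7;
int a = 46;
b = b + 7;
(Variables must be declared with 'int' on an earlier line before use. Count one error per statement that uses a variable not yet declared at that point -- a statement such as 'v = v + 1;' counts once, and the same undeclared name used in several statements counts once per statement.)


Scanning code line by line:
  Line 1: use 'x' -> ERROR (undeclared)
  Line 2: use 'y' -> ERROR (undeclared)
  Line 3: use 'b' -> ERROR (undeclared)
  Line 4: declare 'a' -> declared = ['a']
  Line 5: use 'b' -> ERROR (undeclared)
Total undeclared variable errors: 4

4


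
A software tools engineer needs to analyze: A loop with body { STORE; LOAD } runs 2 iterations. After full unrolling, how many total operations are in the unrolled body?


Loop body operations: STORE, LOAD (2 ops per iteration)
Unrolling 2 iterations:
  Iteration 1: STORE, LOAD (2 ops)
  Iteration 2: STORE, LOAD (2 ops)
Total: 2 iterations * 2 ops/iter = 4 operations

4


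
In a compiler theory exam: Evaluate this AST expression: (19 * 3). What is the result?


Expression: (19 * 3)
Evaluating step by step:
  19 * 3 = 57
Result: 57

57


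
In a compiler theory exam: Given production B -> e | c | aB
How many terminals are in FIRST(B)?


Production: B -> e | c | aB
Examining each alternative for leading terminals:
  B -> e : first terminal = 'e'
  B -> c : first terminal = 'c'
  B -> aB : first terminal = 'a'
FIRST(B) = {a, c, e}
Count: 3

3


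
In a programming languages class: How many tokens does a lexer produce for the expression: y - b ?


Scanning 'y - b'
Token 1: 'y' -> identifier
Token 2: '-' -> operator
Token 3: 'b' -> identifier
Total tokens: 3

3


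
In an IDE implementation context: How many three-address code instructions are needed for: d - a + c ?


Expression: d - a + c
Generating three-address code (respecting * over +/- precedence):
  Instruction 1: t1 = d - a
  Instruction 2: t2 = t1 + c
Total instructions: 2

2


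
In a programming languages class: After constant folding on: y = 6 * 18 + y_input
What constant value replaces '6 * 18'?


Identifying constant sub-expression:
  Original: y = 6 * 18 + y_input
  6 and 18 are both compile-time constants
  Evaluating: 6 * 18 = 108
  After folding: y = 108 + y_input

108


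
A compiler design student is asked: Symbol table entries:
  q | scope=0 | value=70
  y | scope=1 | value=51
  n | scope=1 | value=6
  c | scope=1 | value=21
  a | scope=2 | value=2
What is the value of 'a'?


Searching symbol table for 'a':
  q | scope=0 | value=70
  y | scope=1 | value=51
  n | scope=1 | value=6
  c | scope=1 | value=21
  a | scope=2 | value=2 <- MATCH
Found 'a' at scope 2 with value 2

2


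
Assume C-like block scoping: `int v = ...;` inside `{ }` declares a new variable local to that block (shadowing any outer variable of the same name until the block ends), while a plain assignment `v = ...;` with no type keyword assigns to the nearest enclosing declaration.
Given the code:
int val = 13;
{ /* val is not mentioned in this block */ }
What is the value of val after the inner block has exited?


Analyzing scoping rules:
Outer scope: declares val = 13
Inner block: val is neither redeclared nor assigned -> unchanged
After the block -> 13
Result: 13

13


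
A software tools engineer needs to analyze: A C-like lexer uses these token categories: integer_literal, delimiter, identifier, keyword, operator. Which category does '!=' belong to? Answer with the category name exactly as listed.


Token: '!='
Checking categories:
  identifier: no
  integer_literal: no
  operator: YES
  keyword: no
  delimiter: no
Category: operator

operator


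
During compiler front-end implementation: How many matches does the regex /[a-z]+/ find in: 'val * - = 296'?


Pattern: /[a-z]+/ (identifiers)
Input: 'val * - = 296'
Scanning for matches:
  Match 1: 'val'
Total matches: 1

1


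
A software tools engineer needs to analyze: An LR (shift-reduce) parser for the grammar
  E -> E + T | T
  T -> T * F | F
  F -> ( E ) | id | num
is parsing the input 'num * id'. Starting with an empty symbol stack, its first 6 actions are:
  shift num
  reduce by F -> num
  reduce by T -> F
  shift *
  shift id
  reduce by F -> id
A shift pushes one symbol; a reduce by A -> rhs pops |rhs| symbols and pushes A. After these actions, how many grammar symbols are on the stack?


Tracking the symbol stack through each action:
  Action 1: shift 'num' : push -> stack = [num] (size 1)
  Action 2: reduce by F -> num : pop 1, push F -> stack = [F] (size 1)
  Action 3: reduce by T -> F : pop 1, push T -> stack = [T] (size 1)
  Action 4: shift '*' : push -> stack = [T, *] (size 2)
  Action 5: shift 'id' : push -> stack = [T, *, id] (size 3)
  Action 6: reduce by F -> id : pop 1, push F -> stack = [T, *, F] (size 3)
Final stack size: 3

3


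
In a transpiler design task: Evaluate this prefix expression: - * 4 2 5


Parsing prefix expression: - * 4 2 5
Step 1: Innermost operation '* 4 2'
  4 * 2 = 8
Step 2: Outer operation '- [8] 5'
  8 - 5 = 3

3


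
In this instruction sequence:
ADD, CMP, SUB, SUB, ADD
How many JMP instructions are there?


Scanning instruction sequence for JMP:
  Position 1: ADD
  Position 2: CMP
  Position 3: SUB
  Position 4: SUB
  Position 5: ADD
Matches at positions: []
Total JMP count: 0

0


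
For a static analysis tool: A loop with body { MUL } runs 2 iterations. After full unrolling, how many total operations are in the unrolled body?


Loop body operations: MUL (1 op per iteration)
Unrolling 2 iterations:
  Iteration 1: MUL (1 ops)
  Iteration 2: MUL (1 ops)
Total: 2 iterations * 1 ops/iter = 2 operations

2


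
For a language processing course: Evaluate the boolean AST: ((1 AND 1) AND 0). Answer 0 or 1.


Step 1: Evaluate inner node
  1 AND 1 = 1
Step 2: Evaluate root node
  1 AND 0 = 0

0


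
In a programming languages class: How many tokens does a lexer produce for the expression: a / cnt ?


Scanning 'a / cnt'
Token 1: 'a' -> identifier
Token 2: '/' -> operator
Token 3: 'cnt' -> identifier
Total tokens: 3

3


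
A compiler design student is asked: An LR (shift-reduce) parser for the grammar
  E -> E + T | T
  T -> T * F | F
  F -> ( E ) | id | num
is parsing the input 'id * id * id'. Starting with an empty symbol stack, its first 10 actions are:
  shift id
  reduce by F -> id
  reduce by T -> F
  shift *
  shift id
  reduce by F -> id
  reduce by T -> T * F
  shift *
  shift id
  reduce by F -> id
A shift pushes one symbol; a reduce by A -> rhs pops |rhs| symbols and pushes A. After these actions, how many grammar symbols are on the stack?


Tracking the symbol stack through each action:
  Action 1: shift 'id' : push -> stack = [id] (size 1)
  Action 2: reduce by F -> id : pop 1, push F -> stack = [F] (size 1)
  Action 3: reduce by T -> F : pop 1, push T -> stack = [T] (size 1)
  Action 4: shift '*' : push -> stack = [T, *] (size 2)
  Action 5: shift 'id' : push -> stack = [T, *, id] (size 3)
  Action 6: reduce by F -> id : pop 1, push F -> stack = [T, *, F] (size 3)
  Action 7: reduce by T -> T * F : pop 3, push T -> stack = [T] (size 1)
  Action 8: shift '*' : push -> stack = [T, *] (size 2)
  Action 9: shift 'id' : push -> stack = [T, *, id] (size 3)
  Action 10: reduce by F -> id : pop 1, push F -> stack = [T, *, F] (size 3)
Final stack size: 3

3


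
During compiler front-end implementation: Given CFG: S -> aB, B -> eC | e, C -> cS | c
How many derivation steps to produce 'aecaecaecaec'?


Grammar: S -> aB, B -> eC | e, C -> cS | c
Deriving 'aecaecaecaec':
Step 1: S -> aB => aB
Step 2: B -> eC => aeC
Step 3: C -> cS => aecS
Step 4: S -> aB => aecaB
Step 5: B -> eC => aecaeC
Step 6: C -> cS => aecaecS
Step 7: S -> aB => aecaecaB
Step 8: B -> eC => aecaecaeC
Step 9: C -> cS => aecaecaecS
Step 10: S -> aB => aecaecaecaB
Step 11: B -> eC => aecaecaecaeC
Step 12: C -> c => aecaecaecaec
Total derivation steps: 12

12


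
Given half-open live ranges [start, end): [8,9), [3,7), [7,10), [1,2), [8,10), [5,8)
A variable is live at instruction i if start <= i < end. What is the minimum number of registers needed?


Live ranges:
  Var0: [8, 9)
  Var1: [3, 7)
  Var2: [7, 10)
  Var3: [1, 2)
  Var4: [8, 10)
  Var5: [5, 8)
Sweep-line events (position, delta, active):
  pos=1 start -> active=1
  pos=2 end -> active=0
  pos=3 start -> active=1
  pos=5 start -> active=2
  pos=7 end -> active=1
  pos=7 start -> active=2
  pos=8 end -> active=1
  pos=8 start -> active=2
  pos=8 start -> active=3
  pos=9 end -> active=2
  pos=10 end -> active=1
  pos=10 end -> active=0
Maximum simultaneous active: 3
Minimum registers needed: 3

3


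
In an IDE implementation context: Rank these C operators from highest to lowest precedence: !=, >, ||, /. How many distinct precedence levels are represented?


Looking up precedence for each operator:
  != -> precedence 3
  > -> precedence 4
  || -> precedence 1
  / -> precedence 6
Sorted highest to lowest: /, >, !=, ||
Distinct precedence values: [6, 4, 3, 1]
Number of distinct levels: 4

4


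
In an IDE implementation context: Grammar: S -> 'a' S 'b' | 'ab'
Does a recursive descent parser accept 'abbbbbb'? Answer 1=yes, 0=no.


Grammar accepts strings of the form a^n b^n (n >= 1)
Word: 'abbbbbb'
Counting: 1 a's and 6 b's
Check: 1 == 6? No
Mismatch: a-count != b-count
Rejected

0


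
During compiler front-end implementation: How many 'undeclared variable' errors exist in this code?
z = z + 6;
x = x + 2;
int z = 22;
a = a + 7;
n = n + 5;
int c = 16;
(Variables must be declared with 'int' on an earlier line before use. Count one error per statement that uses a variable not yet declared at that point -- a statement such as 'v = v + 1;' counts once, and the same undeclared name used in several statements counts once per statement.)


Scanning code line by line:
  Line 1: use 'z' -> ERROR (undeclared)
  Line 2: use 'x' -> ERROR (undeclared)
  Line 3: declare 'z' -> declared = ['z']
  Line 4: use 'a' -> ERROR (undeclared)
  Line 5: use 'n' -> ERROR (undeclared)
  Line 6: declare 'c' -> declared = ['c', 'z']
Total undeclared variable errors: 4

4


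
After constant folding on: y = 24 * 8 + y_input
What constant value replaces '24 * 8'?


Identifying constant sub-expression:
  Original: y = 24 * 8 + y_input
  24 and 8 are both compile-time constants
  Evaluating: 24 * 8 = 192
  After folding: y = 192 + y_input

192


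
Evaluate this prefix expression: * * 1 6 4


Parsing prefix expression: * * 1 6 4
Step 1: Innermost operation '* 1 6'
  1 * 6 = 6
Step 2: Outer operation '* [6] 4'
  6 * 4 = 24

24


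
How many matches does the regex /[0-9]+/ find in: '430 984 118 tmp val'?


Pattern: /[0-9]+/ (int literals)
Input: '430 984 118 tmp val'
Scanning for matches:
  Match 1: '430'
  Match 2: '984'
  Match 3: '118'
Total matches: 3

3


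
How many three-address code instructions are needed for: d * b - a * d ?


Expression: d * b - a * d
Generating three-address code (respecting * over +/- precedence):
  Instruction 1: t1 = d * b
  Instruction 2: t2 = a * d
  Instruction 3: t3 = t1 - t2
Total instructions: 3

3


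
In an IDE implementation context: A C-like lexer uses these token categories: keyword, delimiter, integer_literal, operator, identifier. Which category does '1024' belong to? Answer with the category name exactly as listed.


Token: '1024'
Checking categories:
  identifier: no
  integer_literal: YES
  operator: no
  keyword: no
  delimiter: no
Category: integer_literal

integer_literal


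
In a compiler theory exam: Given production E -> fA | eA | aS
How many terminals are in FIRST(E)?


Production: E -> fA | eA | aS
Examining each alternative for leading terminals:
  E -> fA : first terminal = 'f'
  E -> eA : first terminal = 'e'
  E -> aS : first terminal = 'a'
FIRST(E) = {a, e, f}
Count: 3

3


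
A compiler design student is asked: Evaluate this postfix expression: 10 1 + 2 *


Processing tokens left to right:
Push 10, Push 1
Pop 10 and 1, compute 10 + 1 = 11, push 11
Push 2
Pop 11 and 2, compute 11 * 2 = 22, push 22
Stack result: 22

22


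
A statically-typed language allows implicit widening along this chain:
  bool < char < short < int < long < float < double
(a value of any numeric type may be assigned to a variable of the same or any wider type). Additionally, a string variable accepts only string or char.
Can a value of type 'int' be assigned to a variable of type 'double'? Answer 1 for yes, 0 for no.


Target variable type: double
Source value type: int
Numeric ranks: int=3, double=6
Widening allowed iff rank(source) <= rank(target): 3 <= 6? Yes
Result: 1

1


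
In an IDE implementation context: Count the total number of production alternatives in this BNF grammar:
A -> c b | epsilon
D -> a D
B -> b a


Counting alternatives per rule:
  A: 2 alternative(s)
  D: 1 alternative(s)
  B: 1 alternative(s)
Sum: 2 + 1 + 1 = 4

4


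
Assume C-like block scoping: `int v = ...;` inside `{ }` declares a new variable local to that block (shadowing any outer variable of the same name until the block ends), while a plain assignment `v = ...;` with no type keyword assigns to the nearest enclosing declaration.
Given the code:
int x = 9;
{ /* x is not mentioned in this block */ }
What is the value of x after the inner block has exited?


Analyzing scoping rules:
Outer scope: declares x = 9
Inner block: x is neither redeclared nor assigned -> unchanged
After the block -> 9
Result: 9

9


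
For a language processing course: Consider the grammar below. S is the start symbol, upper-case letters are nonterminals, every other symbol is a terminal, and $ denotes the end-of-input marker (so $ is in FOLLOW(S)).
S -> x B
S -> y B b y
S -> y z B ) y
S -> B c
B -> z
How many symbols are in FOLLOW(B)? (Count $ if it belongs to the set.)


S is the start symbol and does not occur in any rule body, so FOLLOW(S) = {$}.
Examining every occurrence of B in a rule body:
  S -> x B : B is at the right end -> add FOLLOW(S) = {$}
  S -> y B b y : B is followed by terminal 'b' -> add 'b'
  S -> y z B ) y : B is followed by terminal ')' -> add ')'
  S -> B c : B is followed by terminal 'c' -> add 'c'
  B -> z : B does not occur in the body -> contributes nothing
FOLLOW(B) = {), b, c, $}
Count: 4

4


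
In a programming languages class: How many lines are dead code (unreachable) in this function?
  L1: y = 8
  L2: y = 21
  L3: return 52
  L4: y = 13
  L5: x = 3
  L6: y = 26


Analyzing control flow:
  L1: reachable (before return)
  L2: reachable (before return)
  L3: reachable (return statement)
  L4: DEAD (after return at L3)
  L5: DEAD (after return at L3)
  L6: DEAD (after return at L3)
Return at L3, total lines = 6
Dead lines: L4 through L6
Count: 3

3


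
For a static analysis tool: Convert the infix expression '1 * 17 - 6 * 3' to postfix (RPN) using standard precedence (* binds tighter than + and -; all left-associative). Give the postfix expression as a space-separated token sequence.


Applying the shunting-yard algorithm:
  Operand 1 -> output
  Push '*' onto operator stack -> op-stack: [*]
  Operand 17 -> output
  See '-' (prec 1); top '*' (prec 2) >= it -> pop '*' to output
  Push '-' onto operator stack -> op-stack: [-]
  Operand 6 -> output
  Push '*' onto operator stack -> op-stack: [-, *]
  Operand 3 -> output
  End of input: pop '*' to output
  End of input: pop '-' to output
Postfix result: 1 17 * 6 3 * -

1 17 * 6 3 * -


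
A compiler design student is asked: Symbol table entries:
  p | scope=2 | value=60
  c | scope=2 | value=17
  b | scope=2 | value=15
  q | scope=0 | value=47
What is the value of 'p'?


Searching symbol table for 'p':
  p | scope=2 | value=60 <- MATCH
  c | scope=2 | value=17
  b | scope=2 | value=15
  q | scope=0 | value=47
Found 'p' at scope 2 with value 60

60


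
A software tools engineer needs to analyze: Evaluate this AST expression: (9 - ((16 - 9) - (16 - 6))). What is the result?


Expression: (9 - ((16 - 9) - (16 - 6)))
Evaluating step by step:
  16 - 9 = 7
  16 - 6 = 10
  7 - 10 = -3
  9 - -3 = 12
Result: 12

12


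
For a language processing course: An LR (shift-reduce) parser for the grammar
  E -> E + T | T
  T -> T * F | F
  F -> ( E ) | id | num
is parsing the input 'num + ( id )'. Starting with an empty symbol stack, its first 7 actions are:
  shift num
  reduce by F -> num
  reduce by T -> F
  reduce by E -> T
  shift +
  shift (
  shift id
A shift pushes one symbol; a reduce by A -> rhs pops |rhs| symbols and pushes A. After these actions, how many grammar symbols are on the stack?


Tracking the symbol stack through each action:
  Action 1: shift 'num' : push -> stack = [num] (size 1)
  Action 2: reduce by F -> num : pop 1, push F -> stack = [F] (size 1)
  Action 3: reduce by T -> F : pop 1, push T -> stack = [T] (size 1)
  Action 4: reduce by E -> T : pop 1, push E -> stack = [E] (size 1)
  Action 5: shift '+' : push -> stack = [E, +] (size 2)
  Action 6: shift '(' : push -> stack = [E, +, (] (size 3)
  Action 7: shift 'id' : push -> stack = [E, +, (, id] (size 4)
Final stack size: 4

4


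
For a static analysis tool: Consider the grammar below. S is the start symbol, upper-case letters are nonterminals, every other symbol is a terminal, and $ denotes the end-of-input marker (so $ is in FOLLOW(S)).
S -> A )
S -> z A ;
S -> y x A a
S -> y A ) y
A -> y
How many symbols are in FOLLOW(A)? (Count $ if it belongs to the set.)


S is the start symbol and does not occur in any rule body, so FOLLOW(S) = {$}.
Examining every occurrence of A in a rule body:
  S -> A ) : A is followed by terminal ')' -> add ')'
  S -> z A ; : A is followed by terminal ';' -> add ';'
  S -> y x A a : A is followed by terminal 'a' -> add 'a'
  S -> y A ) y : A is followed by terminal ')' -> add ')' (already in the set)
  A -> y : A does not occur in the body -> contributes nothing
FOLLOW(A) = {), ;, a}
Count: 3

3


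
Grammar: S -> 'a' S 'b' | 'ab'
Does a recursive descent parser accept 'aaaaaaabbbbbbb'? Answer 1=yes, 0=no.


Grammar accepts strings of the form a^n b^n (n >= 1)
Word: 'aaaaaaabbbbbbb'
Counting: 7 a's and 7 b's
Check: 7 == 7? Yes
Derivation (S -> aSb applied 6 time(s), then S -> ab): S => aSb => aaSbb => aaaSbbb => aaaaSbbbb => aaaaaSbbbbb => aaaaaaSbbbbbb => aaaaaaabbbbbbb
Accepted

1


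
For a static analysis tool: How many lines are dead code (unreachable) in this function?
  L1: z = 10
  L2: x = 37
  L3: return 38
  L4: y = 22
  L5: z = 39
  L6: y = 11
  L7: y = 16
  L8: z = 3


Analyzing control flow:
  L1: reachable (before return)
  L2: reachable (before return)
  L3: reachable (return statement)
  L4: DEAD (after return at L3)
  L5: DEAD (after return at L3)
  L6: DEAD (after return at L3)
  L7: DEAD (after return at L3)
  L8: DEAD (after return at L3)
Return at L3, total lines = 8
Dead lines: L4 through L8
Count: 5

5


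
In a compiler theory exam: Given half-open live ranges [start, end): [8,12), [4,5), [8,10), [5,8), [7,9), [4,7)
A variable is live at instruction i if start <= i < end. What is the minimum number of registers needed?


Live ranges:
  Var0: [8, 12)
  Var1: [4, 5)
  Var2: [8, 10)
  Var3: [5, 8)
  Var4: [7, 9)
  Var5: [4, 7)
Sweep-line events (position, delta, active):
  pos=4 start -> active=1
  pos=4 start -> active=2
  pos=5 end -> active=1
  pos=5 start -> active=2
  pos=7 end -> active=1
  pos=7 start -> active=2
  pos=8 end -> active=1
  pos=8 start -> active=2
  pos=8 start -> active=3
  pos=9 end -> active=2
  pos=10 end -> active=1
  pos=12 end -> active=0
Maximum simultaneous active: 3
Minimum registers needed: 3

3


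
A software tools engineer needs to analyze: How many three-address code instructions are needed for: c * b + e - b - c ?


Expression: c * b + e - b - c
Generating three-address code (respecting * over +/- precedence):
  Instruction 1: t1 = c * b
  Instruction 2: t2 = t1 + e
  Instruction 3: t3 = t2 - b
  Instruction 4: t4 = t3 - c
Total instructions: 4

4


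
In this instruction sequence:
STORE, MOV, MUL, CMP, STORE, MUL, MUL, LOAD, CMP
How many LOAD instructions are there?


Scanning instruction sequence for LOAD:
  Position 1: STORE
  Position 2: MOV
  Position 3: MUL
  Position 4: CMP
  Position 5: STORE
  Position 6: MUL
  Position 7: MUL
  Position 8: LOAD <- MATCH
  Position 9: CMP
Matches at positions: [8]
Total LOAD count: 1

1


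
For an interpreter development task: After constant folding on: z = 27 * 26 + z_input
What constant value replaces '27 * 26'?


Identifying constant sub-expression:
  Original: z = 27 * 26 + z_input
  27 and 26 are both compile-time constants
  Evaluating: 27 * 26 = 702
  After folding: z = 702 + z_input

702


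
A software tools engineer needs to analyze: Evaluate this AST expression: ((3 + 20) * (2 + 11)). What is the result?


Expression: ((3 + 20) * (2 + 11))
Evaluating step by step:
  3 + 20 = 23
  2 + 11 = 13
  23 * 13 = 299
Result: 299

299


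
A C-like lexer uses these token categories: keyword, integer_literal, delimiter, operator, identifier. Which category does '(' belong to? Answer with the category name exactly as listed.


Token: '('
Checking categories:
  identifier: no
  integer_literal: no
  operator: no
  keyword: no
  delimiter: YES
Category: delimiter

delimiter


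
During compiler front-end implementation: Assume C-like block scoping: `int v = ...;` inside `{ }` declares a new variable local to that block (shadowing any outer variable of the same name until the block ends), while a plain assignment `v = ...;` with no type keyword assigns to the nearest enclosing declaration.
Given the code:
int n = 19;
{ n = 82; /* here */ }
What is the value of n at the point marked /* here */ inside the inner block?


Analyzing scoping rules:
Outer scope: declares n = 19
Inner block: 'n = 82;' has no type keyword, so it is an assignment to the outer n (no shadowing)
Inside the block, after the assignment -> 82
Result: 82

82


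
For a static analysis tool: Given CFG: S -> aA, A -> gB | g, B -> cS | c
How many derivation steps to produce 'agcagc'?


Grammar: S -> aA, A -> gB | g, B -> cS | c
Deriving 'agcagc':
Step 1: S -> aA => aA
Step 2: A -> gB => agB
Step 3: B -> cS => agcS
Step 4: S -> aA => agcaA
Step 5: A -> gB => agcagB
Step 6: B -> c => agcagc
Total derivation steps: 6

6


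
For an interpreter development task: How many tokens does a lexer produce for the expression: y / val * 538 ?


Scanning 'y / val * 538'
Token 1: 'y' -> identifier
Token 2: '/' -> operator
Token 3: 'val' -> identifier
Token 4: '*' -> operator
Token 5: '538' -> integer_literal
Total tokens: 5

5
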